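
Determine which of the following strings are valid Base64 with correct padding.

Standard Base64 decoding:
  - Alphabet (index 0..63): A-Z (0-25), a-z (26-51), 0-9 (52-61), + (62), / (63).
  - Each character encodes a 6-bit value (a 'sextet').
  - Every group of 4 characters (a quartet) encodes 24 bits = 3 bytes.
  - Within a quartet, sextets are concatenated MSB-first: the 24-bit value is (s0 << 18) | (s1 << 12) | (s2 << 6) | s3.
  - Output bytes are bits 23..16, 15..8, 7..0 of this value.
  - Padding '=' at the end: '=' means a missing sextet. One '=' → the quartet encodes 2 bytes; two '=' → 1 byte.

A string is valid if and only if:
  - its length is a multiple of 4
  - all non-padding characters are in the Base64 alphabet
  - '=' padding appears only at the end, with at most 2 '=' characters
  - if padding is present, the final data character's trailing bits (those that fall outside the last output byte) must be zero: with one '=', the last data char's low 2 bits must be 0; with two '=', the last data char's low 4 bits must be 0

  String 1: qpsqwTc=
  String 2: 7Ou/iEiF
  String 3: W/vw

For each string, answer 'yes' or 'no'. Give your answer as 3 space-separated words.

String 1: 'qpsqwTc=' → valid
String 2: '7Ou/iEiF' → valid
String 3: 'W/vw' → valid

Answer: yes yes yes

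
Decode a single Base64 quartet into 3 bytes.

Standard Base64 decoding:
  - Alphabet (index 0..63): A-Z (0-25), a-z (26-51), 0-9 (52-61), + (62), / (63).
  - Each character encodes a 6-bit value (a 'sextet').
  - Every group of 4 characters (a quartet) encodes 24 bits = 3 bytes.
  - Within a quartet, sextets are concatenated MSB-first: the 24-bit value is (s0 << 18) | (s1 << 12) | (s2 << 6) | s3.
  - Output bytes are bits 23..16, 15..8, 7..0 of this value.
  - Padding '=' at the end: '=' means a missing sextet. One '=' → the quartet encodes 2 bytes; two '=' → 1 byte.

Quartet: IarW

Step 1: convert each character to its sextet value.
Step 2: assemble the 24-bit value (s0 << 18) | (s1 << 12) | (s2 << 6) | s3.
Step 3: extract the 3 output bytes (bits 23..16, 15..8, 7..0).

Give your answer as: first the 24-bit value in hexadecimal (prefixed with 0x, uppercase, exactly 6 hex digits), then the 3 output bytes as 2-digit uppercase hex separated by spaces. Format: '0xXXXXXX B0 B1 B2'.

Answer: 0x21AAD6 21 AA D6

Derivation:
Sextets: I=8, a=26, r=43, W=22
24-bit: (8<<18) | (26<<12) | (43<<6) | 22
      = 0x200000 | 0x01A000 | 0x000AC0 | 0x000016
      = 0x21AAD6
Bytes: (v>>16)&0xFF=21, (v>>8)&0xFF=AA, v&0xFF=D6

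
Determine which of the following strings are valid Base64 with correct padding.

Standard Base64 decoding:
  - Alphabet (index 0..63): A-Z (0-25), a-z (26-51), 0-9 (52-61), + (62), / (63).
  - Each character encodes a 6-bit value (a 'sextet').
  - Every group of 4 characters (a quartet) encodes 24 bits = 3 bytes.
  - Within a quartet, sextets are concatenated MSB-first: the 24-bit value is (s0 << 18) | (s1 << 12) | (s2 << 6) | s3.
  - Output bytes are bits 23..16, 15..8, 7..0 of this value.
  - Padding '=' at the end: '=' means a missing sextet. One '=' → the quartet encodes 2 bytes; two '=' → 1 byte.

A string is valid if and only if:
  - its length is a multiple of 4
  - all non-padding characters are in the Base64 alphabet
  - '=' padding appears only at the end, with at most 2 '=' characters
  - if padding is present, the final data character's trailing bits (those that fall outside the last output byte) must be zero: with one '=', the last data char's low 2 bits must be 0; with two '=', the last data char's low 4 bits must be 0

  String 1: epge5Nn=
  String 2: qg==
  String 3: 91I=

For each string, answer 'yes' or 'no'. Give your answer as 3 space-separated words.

String 1: 'epge5Nn=' → invalid (bad trailing bits)
String 2: 'qg==' → valid
String 3: '91I=' → valid

Answer: no yes yes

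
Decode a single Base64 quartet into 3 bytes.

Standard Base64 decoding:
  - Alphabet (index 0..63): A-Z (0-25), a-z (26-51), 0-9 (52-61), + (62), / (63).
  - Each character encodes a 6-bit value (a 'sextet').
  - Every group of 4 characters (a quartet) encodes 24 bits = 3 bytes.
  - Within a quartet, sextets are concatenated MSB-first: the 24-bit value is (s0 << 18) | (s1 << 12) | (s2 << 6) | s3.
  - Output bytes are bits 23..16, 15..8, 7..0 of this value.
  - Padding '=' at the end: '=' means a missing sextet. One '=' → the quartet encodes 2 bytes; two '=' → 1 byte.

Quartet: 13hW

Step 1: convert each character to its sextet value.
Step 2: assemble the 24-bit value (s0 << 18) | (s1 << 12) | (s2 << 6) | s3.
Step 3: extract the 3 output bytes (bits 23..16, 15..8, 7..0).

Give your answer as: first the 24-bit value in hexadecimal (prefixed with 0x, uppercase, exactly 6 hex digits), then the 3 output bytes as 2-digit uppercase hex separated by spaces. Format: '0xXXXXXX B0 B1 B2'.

Answer: 0xD77856 D7 78 56

Derivation:
Sextets: 1=53, 3=55, h=33, W=22
24-bit: (53<<18) | (55<<12) | (33<<6) | 22
      = 0xD40000 | 0x037000 | 0x000840 | 0x000016
      = 0xD77856
Bytes: (v>>16)&0xFF=D7, (v>>8)&0xFF=78, v&0xFF=56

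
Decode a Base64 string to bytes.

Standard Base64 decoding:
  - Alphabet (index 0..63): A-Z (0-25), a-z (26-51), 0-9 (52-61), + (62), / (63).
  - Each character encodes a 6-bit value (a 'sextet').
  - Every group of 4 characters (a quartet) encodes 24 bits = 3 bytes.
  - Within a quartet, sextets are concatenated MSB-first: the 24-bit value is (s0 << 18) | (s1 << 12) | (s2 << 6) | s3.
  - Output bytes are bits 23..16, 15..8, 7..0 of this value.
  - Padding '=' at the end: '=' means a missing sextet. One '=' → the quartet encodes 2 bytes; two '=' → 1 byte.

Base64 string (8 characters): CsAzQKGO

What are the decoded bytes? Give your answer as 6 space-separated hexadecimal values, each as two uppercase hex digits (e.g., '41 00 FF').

After char 0 ('C'=2): chars_in_quartet=1 acc=0x2 bytes_emitted=0
After char 1 ('s'=44): chars_in_quartet=2 acc=0xAC bytes_emitted=0
After char 2 ('A'=0): chars_in_quartet=3 acc=0x2B00 bytes_emitted=0
After char 3 ('z'=51): chars_in_quartet=4 acc=0xAC033 -> emit 0A C0 33, reset; bytes_emitted=3
After char 4 ('Q'=16): chars_in_quartet=1 acc=0x10 bytes_emitted=3
After char 5 ('K'=10): chars_in_quartet=2 acc=0x40A bytes_emitted=3
After char 6 ('G'=6): chars_in_quartet=3 acc=0x10286 bytes_emitted=3
After char 7 ('O'=14): chars_in_quartet=4 acc=0x40A18E -> emit 40 A1 8E, reset; bytes_emitted=6

Answer: 0A C0 33 40 A1 8E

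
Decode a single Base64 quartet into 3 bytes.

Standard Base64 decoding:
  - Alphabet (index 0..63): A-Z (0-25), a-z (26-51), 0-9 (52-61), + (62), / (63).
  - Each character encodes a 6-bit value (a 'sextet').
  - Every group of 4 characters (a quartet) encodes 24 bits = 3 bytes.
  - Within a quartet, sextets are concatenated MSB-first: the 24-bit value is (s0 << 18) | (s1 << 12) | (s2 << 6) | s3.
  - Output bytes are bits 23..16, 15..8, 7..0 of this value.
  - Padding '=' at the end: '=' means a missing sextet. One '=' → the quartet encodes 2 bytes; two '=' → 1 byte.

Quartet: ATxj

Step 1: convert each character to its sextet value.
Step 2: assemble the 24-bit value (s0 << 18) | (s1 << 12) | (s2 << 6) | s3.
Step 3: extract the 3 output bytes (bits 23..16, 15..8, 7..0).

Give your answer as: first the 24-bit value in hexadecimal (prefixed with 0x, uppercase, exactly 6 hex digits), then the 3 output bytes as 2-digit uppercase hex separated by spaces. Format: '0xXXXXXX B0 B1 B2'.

Answer: 0x013C63 01 3C 63

Derivation:
Sextets: A=0, T=19, x=49, j=35
24-bit: (0<<18) | (19<<12) | (49<<6) | 35
      = 0x000000 | 0x013000 | 0x000C40 | 0x000023
      = 0x013C63
Bytes: (v>>16)&0xFF=01, (v>>8)&0xFF=3C, v&0xFF=63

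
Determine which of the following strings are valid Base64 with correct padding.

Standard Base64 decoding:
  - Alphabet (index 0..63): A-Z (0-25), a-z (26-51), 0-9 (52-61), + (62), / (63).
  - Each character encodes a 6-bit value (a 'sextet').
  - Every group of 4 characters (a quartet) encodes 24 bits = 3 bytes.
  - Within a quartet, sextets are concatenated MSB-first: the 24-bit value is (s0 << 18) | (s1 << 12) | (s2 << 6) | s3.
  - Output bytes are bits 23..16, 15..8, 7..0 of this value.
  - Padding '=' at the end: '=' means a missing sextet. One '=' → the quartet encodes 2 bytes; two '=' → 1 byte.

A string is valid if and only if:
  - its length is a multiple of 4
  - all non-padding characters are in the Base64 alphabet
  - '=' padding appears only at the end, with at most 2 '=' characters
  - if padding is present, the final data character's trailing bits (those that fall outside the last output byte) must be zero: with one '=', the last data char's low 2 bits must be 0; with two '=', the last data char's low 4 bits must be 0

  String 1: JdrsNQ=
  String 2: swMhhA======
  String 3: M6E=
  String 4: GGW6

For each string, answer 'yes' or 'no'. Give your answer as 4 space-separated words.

String 1: 'JdrsNQ=' → invalid (len=7 not mult of 4)
String 2: 'swMhhA======' → invalid (6 pad chars (max 2))
String 3: 'M6E=' → valid
String 4: 'GGW6' → valid

Answer: no no yes yes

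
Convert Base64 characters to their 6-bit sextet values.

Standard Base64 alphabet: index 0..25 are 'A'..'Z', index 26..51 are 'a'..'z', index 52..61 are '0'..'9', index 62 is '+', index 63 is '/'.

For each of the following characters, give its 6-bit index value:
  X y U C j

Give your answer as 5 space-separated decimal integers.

'X': A..Z range, ord('X') − ord('A') = 23
'y': a..z range, 26 + ord('y') − ord('a') = 50
'U': A..Z range, ord('U') − ord('A') = 20
'C': A..Z range, ord('C') − ord('A') = 2
'j': a..z range, 26 + ord('j') − ord('a') = 35

Answer: 23 50 20 2 35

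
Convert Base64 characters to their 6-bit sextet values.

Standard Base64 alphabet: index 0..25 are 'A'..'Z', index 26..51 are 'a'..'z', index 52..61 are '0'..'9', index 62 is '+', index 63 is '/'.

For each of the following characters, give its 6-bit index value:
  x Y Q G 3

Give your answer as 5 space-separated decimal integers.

'x': a..z range, 26 + ord('x') − ord('a') = 49
'Y': A..Z range, ord('Y') − ord('A') = 24
'Q': A..Z range, ord('Q') − ord('A') = 16
'G': A..Z range, ord('G') − ord('A') = 6
'3': 0..9 range, 52 + ord('3') − ord('0') = 55

Answer: 49 24 16 6 55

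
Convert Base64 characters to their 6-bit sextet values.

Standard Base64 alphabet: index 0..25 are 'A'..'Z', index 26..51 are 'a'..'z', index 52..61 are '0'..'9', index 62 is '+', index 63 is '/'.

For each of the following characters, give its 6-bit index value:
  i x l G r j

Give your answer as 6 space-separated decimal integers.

Answer: 34 49 37 6 43 35

Derivation:
'i': a..z range, 26 + ord('i') − ord('a') = 34
'x': a..z range, 26 + ord('x') − ord('a') = 49
'l': a..z range, 26 + ord('l') − ord('a') = 37
'G': A..Z range, ord('G') − ord('A') = 6
'r': a..z range, 26 + ord('r') − ord('a') = 43
'j': a..z range, 26 + ord('j') − ord('a') = 35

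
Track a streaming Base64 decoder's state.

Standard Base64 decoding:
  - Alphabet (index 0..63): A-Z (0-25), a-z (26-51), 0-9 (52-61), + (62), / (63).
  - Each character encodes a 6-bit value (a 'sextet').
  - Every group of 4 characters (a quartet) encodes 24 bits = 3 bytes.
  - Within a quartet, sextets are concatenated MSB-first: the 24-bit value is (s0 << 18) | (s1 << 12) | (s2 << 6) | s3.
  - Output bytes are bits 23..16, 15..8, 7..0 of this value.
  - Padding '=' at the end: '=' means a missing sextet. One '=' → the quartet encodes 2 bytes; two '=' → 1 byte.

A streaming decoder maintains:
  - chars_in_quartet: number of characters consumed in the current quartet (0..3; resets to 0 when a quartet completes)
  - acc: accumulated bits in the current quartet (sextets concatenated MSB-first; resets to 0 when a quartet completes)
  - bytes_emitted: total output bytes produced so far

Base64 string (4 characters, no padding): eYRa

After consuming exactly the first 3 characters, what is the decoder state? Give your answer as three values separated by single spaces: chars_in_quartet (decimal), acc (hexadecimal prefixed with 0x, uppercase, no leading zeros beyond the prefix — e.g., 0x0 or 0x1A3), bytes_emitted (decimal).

Answer: 3 0x1E611 0

Derivation:
After char 0 ('e'=30): chars_in_quartet=1 acc=0x1E bytes_emitted=0
After char 1 ('Y'=24): chars_in_quartet=2 acc=0x798 bytes_emitted=0
After char 2 ('R'=17): chars_in_quartet=3 acc=0x1E611 bytes_emitted=0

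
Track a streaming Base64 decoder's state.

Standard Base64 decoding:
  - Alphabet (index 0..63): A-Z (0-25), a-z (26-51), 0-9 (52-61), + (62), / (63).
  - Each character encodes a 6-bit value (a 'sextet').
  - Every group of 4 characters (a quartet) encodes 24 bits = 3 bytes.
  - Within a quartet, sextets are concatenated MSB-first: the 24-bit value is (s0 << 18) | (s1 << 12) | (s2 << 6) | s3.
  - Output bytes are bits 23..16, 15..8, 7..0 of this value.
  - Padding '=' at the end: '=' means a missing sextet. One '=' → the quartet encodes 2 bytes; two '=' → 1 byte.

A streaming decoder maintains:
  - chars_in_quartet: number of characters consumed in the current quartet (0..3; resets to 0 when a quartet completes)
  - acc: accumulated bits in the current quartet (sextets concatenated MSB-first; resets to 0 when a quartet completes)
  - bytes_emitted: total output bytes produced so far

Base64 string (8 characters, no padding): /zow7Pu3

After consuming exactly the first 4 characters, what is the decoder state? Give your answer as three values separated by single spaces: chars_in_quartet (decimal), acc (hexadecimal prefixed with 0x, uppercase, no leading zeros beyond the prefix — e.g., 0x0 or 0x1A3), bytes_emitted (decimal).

After char 0 ('/'=63): chars_in_quartet=1 acc=0x3F bytes_emitted=0
After char 1 ('z'=51): chars_in_quartet=2 acc=0xFF3 bytes_emitted=0
After char 2 ('o'=40): chars_in_quartet=3 acc=0x3FCE8 bytes_emitted=0
After char 3 ('w'=48): chars_in_quartet=4 acc=0xFF3A30 -> emit FF 3A 30, reset; bytes_emitted=3

Answer: 0 0x0 3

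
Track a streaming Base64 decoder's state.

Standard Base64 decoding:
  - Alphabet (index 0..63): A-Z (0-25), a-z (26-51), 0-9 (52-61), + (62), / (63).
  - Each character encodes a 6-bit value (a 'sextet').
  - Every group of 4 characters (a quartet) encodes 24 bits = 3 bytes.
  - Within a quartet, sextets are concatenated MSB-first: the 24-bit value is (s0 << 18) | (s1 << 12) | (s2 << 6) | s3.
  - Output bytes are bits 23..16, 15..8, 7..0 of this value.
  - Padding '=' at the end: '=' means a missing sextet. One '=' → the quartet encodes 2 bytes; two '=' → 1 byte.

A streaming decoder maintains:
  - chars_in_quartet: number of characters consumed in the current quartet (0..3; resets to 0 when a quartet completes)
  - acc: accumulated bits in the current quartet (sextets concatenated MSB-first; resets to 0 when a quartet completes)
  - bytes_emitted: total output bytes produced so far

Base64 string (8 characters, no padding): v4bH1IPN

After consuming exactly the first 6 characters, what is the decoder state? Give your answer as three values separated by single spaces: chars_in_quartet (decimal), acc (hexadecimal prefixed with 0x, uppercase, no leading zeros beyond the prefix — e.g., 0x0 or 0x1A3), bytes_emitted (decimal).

After char 0 ('v'=47): chars_in_quartet=1 acc=0x2F bytes_emitted=0
After char 1 ('4'=56): chars_in_quartet=2 acc=0xBF8 bytes_emitted=0
After char 2 ('b'=27): chars_in_quartet=3 acc=0x2FE1B bytes_emitted=0
After char 3 ('H'=7): chars_in_quartet=4 acc=0xBF86C7 -> emit BF 86 C7, reset; bytes_emitted=3
After char 4 ('1'=53): chars_in_quartet=1 acc=0x35 bytes_emitted=3
After char 5 ('I'=8): chars_in_quartet=2 acc=0xD48 bytes_emitted=3

Answer: 2 0xD48 3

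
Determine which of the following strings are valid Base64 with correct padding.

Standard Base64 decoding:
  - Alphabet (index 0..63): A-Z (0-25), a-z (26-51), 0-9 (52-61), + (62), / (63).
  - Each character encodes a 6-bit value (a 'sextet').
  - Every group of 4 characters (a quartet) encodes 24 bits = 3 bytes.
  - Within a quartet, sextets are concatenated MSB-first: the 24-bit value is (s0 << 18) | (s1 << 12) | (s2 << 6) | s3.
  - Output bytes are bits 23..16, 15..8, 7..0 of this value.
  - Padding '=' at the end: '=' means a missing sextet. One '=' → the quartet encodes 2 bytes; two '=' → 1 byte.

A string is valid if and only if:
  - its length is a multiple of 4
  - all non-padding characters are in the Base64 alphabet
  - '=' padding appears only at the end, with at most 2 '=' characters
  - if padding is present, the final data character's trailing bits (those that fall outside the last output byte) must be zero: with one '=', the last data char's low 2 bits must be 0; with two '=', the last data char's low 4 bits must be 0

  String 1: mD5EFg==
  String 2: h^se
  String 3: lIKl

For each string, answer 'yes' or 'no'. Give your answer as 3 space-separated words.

String 1: 'mD5EFg==' → valid
String 2: 'h^se' → invalid (bad char(s): ['^'])
String 3: 'lIKl' → valid

Answer: yes no yes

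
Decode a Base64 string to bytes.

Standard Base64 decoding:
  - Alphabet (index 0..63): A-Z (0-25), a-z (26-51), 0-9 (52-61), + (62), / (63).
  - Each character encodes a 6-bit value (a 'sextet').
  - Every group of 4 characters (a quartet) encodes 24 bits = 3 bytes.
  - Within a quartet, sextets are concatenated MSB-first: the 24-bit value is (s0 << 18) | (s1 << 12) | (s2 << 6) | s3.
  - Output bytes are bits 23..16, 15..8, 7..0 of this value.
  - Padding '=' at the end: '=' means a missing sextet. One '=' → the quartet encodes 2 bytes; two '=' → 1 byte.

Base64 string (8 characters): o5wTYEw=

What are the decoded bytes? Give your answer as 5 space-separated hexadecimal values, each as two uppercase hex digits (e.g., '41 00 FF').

After char 0 ('o'=40): chars_in_quartet=1 acc=0x28 bytes_emitted=0
After char 1 ('5'=57): chars_in_quartet=2 acc=0xA39 bytes_emitted=0
After char 2 ('w'=48): chars_in_quartet=3 acc=0x28E70 bytes_emitted=0
After char 3 ('T'=19): chars_in_quartet=4 acc=0xA39C13 -> emit A3 9C 13, reset; bytes_emitted=3
After char 4 ('Y'=24): chars_in_quartet=1 acc=0x18 bytes_emitted=3
After char 5 ('E'=4): chars_in_quartet=2 acc=0x604 bytes_emitted=3
After char 6 ('w'=48): chars_in_quartet=3 acc=0x18130 bytes_emitted=3
Padding '=': partial quartet acc=0x18130 -> emit 60 4C; bytes_emitted=5

Answer: A3 9C 13 60 4C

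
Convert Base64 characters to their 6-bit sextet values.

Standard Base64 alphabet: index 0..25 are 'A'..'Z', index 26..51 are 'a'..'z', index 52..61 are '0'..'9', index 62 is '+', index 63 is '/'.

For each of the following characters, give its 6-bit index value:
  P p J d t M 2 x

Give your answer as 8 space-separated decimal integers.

'P': A..Z range, ord('P') − ord('A') = 15
'p': a..z range, 26 + ord('p') − ord('a') = 41
'J': A..Z range, ord('J') − ord('A') = 9
'd': a..z range, 26 + ord('d') − ord('a') = 29
't': a..z range, 26 + ord('t') − ord('a') = 45
'M': A..Z range, ord('M') − ord('A') = 12
'2': 0..9 range, 52 + ord('2') − ord('0') = 54
'x': a..z range, 26 + ord('x') − ord('a') = 49

Answer: 15 41 9 29 45 12 54 49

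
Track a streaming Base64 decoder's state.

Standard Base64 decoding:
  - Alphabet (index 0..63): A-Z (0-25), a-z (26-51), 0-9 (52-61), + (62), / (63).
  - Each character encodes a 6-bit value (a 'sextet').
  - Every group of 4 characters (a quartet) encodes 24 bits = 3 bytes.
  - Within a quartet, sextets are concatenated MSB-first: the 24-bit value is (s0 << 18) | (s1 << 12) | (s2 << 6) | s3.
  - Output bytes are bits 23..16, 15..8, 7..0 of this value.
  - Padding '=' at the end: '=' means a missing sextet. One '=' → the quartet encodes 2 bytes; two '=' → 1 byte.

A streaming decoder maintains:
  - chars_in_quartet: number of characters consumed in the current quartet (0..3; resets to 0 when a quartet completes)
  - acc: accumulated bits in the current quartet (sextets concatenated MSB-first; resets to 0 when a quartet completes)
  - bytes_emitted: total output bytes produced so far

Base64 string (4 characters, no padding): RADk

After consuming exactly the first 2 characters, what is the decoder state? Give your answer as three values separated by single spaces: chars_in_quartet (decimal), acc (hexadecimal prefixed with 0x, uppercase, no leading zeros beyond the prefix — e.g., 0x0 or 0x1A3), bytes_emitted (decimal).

After char 0 ('R'=17): chars_in_quartet=1 acc=0x11 bytes_emitted=0
After char 1 ('A'=0): chars_in_quartet=2 acc=0x440 bytes_emitted=0

Answer: 2 0x440 0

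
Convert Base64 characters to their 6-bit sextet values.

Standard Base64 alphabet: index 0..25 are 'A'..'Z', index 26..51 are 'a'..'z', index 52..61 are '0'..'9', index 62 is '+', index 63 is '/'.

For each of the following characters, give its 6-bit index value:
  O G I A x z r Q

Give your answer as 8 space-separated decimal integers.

Answer: 14 6 8 0 49 51 43 16

Derivation:
'O': A..Z range, ord('O') − ord('A') = 14
'G': A..Z range, ord('G') − ord('A') = 6
'I': A..Z range, ord('I') − ord('A') = 8
'A': A..Z range, ord('A') − ord('A') = 0
'x': a..z range, 26 + ord('x') − ord('a') = 49
'z': a..z range, 26 + ord('z') − ord('a') = 51
'r': a..z range, 26 + ord('r') − ord('a') = 43
'Q': A..Z range, ord('Q') − ord('A') = 16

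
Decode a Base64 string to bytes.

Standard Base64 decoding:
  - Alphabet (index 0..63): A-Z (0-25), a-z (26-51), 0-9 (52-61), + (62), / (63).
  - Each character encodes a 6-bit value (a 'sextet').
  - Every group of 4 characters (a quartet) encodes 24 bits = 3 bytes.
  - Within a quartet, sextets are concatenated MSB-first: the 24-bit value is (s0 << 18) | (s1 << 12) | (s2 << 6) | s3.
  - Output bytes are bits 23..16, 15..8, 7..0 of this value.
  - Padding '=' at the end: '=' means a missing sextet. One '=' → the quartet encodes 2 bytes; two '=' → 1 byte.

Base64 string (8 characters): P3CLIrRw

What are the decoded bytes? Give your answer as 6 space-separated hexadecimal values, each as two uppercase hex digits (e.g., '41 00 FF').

After char 0 ('P'=15): chars_in_quartet=1 acc=0xF bytes_emitted=0
After char 1 ('3'=55): chars_in_quartet=2 acc=0x3F7 bytes_emitted=0
After char 2 ('C'=2): chars_in_quartet=3 acc=0xFDC2 bytes_emitted=0
After char 3 ('L'=11): chars_in_quartet=4 acc=0x3F708B -> emit 3F 70 8B, reset; bytes_emitted=3
After char 4 ('I'=8): chars_in_quartet=1 acc=0x8 bytes_emitted=3
After char 5 ('r'=43): chars_in_quartet=2 acc=0x22B bytes_emitted=3
After char 6 ('R'=17): chars_in_quartet=3 acc=0x8AD1 bytes_emitted=3
After char 7 ('w'=48): chars_in_quartet=4 acc=0x22B470 -> emit 22 B4 70, reset; bytes_emitted=6

Answer: 3F 70 8B 22 B4 70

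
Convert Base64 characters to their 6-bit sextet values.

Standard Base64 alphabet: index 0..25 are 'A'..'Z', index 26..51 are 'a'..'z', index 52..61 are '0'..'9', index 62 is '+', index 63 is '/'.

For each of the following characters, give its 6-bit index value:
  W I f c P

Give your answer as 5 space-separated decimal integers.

'W': A..Z range, ord('W') − ord('A') = 22
'I': A..Z range, ord('I') − ord('A') = 8
'f': a..z range, 26 + ord('f') − ord('a') = 31
'c': a..z range, 26 + ord('c') − ord('a') = 28
'P': A..Z range, ord('P') − ord('A') = 15

Answer: 22 8 31 28 15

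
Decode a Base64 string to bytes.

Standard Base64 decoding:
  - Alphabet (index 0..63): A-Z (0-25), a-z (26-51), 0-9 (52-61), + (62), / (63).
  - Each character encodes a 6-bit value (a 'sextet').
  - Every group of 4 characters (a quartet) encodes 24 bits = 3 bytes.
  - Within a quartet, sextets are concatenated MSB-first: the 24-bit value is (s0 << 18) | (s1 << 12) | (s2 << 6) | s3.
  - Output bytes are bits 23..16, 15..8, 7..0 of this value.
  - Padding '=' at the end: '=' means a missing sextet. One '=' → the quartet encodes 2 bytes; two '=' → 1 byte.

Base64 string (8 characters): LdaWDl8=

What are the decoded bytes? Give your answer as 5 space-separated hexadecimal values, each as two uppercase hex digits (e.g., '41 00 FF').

After char 0 ('L'=11): chars_in_quartet=1 acc=0xB bytes_emitted=0
After char 1 ('d'=29): chars_in_quartet=2 acc=0x2DD bytes_emitted=0
After char 2 ('a'=26): chars_in_quartet=3 acc=0xB75A bytes_emitted=0
After char 3 ('W'=22): chars_in_quartet=4 acc=0x2DD696 -> emit 2D D6 96, reset; bytes_emitted=3
After char 4 ('D'=3): chars_in_quartet=1 acc=0x3 bytes_emitted=3
After char 5 ('l'=37): chars_in_quartet=2 acc=0xE5 bytes_emitted=3
After char 6 ('8'=60): chars_in_quartet=3 acc=0x397C bytes_emitted=3
Padding '=': partial quartet acc=0x397C -> emit 0E 5F; bytes_emitted=5

Answer: 2D D6 96 0E 5F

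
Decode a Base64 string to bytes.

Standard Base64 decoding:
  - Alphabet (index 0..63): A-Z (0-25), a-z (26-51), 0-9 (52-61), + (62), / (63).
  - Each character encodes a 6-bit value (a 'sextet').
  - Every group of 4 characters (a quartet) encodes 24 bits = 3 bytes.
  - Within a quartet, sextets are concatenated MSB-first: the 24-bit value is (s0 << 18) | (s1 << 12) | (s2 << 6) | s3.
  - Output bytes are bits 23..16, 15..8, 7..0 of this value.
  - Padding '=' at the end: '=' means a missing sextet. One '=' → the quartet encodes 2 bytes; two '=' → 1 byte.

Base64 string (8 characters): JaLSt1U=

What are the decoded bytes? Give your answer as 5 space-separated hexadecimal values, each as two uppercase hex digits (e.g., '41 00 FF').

After char 0 ('J'=9): chars_in_quartet=1 acc=0x9 bytes_emitted=0
After char 1 ('a'=26): chars_in_quartet=2 acc=0x25A bytes_emitted=0
After char 2 ('L'=11): chars_in_quartet=3 acc=0x968B bytes_emitted=0
After char 3 ('S'=18): chars_in_quartet=4 acc=0x25A2D2 -> emit 25 A2 D2, reset; bytes_emitted=3
After char 4 ('t'=45): chars_in_quartet=1 acc=0x2D bytes_emitted=3
After char 5 ('1'=53): chars_in_quartet=2 acc=0xB75 bytes_emitted=3
After char 6 ('U'=20): chars_in_quartet=3 acc=0x2DD54 bytes_emitted=3
Padding '=': partial quartet acc=0x2DD54 -> emit B7 55; bytes_emitted=5

Answer: 25 A2 D2 B7 55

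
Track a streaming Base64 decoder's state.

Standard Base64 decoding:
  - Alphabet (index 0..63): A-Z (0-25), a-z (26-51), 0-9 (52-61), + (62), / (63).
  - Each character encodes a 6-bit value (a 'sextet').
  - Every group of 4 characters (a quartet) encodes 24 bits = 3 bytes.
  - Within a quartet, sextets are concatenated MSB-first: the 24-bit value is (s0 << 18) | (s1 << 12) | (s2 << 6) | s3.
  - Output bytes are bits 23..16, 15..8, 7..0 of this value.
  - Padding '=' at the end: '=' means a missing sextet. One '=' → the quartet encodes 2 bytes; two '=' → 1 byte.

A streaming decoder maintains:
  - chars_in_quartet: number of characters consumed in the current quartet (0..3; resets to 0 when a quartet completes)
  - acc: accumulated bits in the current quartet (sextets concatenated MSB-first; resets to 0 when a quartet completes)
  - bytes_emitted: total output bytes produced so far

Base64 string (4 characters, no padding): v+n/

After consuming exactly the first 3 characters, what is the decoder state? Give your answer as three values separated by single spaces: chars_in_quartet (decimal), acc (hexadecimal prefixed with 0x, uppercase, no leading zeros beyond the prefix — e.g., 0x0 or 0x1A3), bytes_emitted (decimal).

Answer: 3 0x2FFA7 0

Derivation:
After char 0 ('v'=47): chars_in_quartet=1 acc=0x2F bytes_emitted=0
After char 1 ('+'=62): chars_in_quartet=2 acc=0xBFE bytes_emitted=0
After char 2 ('n'=39): chars_in_quartet=3 acc=0x2FFA7 bytes_emitted=0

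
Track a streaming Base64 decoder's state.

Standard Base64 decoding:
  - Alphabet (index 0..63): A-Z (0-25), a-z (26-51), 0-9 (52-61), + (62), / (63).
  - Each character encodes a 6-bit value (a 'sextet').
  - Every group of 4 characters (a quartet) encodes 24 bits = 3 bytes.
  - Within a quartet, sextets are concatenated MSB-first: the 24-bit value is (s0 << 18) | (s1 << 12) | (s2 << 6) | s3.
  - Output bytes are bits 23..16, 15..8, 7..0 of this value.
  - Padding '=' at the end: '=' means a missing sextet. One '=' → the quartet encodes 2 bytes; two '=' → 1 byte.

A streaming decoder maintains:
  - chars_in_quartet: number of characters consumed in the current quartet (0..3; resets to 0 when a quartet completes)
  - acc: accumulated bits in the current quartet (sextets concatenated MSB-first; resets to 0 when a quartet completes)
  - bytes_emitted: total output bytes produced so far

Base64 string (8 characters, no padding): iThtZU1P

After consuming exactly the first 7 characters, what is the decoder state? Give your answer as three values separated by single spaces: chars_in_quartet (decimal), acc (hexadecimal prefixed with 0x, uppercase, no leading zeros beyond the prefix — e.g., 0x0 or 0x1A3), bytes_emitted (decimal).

Answer: 3 0x19535 3

Derivation:
After char 0 ('i'=34): chars_in_quartet=1 acc=0x22 bytes_emitted=0
After char 1 ('T'=19): chars_in_quartet=2 acc=0x893 bytes_emitted=0
After char 2 ('h'=33): chars_in_quartet=3 acc=0x224E1 bytes_emitted=0
After char 3 ('t'=45): chars_in_quartet=4 acc=0x89386D -> emit 89 38 6D, reset; bytes_emitted=3
After char 4 ('Z'=25): chars_in_quartet=1 acc=0x19 bytes_emitted=3
After char 5 ('U'=20): chars_in_quartet=2 acc=0x654 bytes_emitted=3
After char 6 ('1'=53): chars_in_quartet=3 acc=0x19535 bytes_emitted=3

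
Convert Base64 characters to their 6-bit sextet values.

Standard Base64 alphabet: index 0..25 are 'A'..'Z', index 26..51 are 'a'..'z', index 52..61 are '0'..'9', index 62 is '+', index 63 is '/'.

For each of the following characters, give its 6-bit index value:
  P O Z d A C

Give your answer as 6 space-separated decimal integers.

'P': A..Z range, ord('P') − ord('A') = 15
'O': A..Z range, ord('O') − ord('A') = 14
'Z': A..Z range, ord('Z') − ord('A') = 25
'd': a..z range, 26 + ord('d') − ord('a') = 29
'A': A..Z range, ord('A') − ord('A') = 0
'C': A..Z range, ord('C') − ord('A') = 2

Answer: 15 14 25 29 0 2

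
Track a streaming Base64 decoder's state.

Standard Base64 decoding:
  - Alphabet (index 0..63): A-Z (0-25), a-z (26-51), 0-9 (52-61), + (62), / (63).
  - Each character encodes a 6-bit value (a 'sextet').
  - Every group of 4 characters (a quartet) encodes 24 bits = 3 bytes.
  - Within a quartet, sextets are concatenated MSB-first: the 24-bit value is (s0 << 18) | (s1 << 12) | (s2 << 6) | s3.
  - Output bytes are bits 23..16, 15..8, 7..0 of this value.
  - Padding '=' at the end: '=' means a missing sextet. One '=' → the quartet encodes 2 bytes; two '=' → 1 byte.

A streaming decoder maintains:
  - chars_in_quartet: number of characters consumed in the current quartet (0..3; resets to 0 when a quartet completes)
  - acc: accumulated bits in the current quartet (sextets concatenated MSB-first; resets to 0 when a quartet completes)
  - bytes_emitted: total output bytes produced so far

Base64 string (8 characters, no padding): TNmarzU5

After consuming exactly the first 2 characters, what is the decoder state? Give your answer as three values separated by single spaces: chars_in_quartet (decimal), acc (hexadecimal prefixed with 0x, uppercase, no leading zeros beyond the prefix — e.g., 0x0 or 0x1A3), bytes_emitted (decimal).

After char 0 ('T'=19): chars_in_quartet=1 acc=0x13 bytes_emitted=0
After char 1 ('N'=13): chars_in_quartet=2 acc=0x4CD bytes_emitted=0

Answer: 2 0x4CD 0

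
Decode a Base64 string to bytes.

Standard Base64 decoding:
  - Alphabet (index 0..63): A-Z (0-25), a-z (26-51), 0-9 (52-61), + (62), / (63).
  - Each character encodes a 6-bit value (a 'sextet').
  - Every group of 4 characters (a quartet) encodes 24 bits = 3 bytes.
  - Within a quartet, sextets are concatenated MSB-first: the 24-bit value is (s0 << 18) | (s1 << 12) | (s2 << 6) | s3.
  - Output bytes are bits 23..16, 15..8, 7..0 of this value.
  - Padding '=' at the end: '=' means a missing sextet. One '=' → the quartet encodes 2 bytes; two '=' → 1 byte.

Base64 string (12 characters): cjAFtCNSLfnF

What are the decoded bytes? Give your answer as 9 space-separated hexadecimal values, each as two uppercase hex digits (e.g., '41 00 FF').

Answer: 72 30 05 B4 23 52 2D F9 C5

Derivation:
After char 0 ('c'=28): chars_in_quartet=1 acc=0x1C bytes_emitted=0
After char 1 ('j'=35): chars_in_quartet=2 acc=0x723 bytes_emitted=0
After char 2 ('A'=0): chars_in_quartet=3 acc=0x1C8C0 bytes_emitted=0
After char 3 ('F'=5): chars_in_quartet=4 acc=0x723005 -> emit 72 30 05, reset; bytes_emitted=3
After char 4 ('t'=45): chars_in_quartet=1 acc=0x2D bytes_emitted=3
After char 5 ('C'=2): chars_in_quartet=2 acc=0xB42 bytes_emitted=3
After char 6 ('N'=13): chars_in_quartet=3 acc=0x2D08D bytes_emitted=3
After char 7 ('S'=18): chars_in_quartet=4 acc=0xB42352 -> emit B4 23 52, reset; bytes_emitted=6
After char 8 ('L'=11): chars_in_quartet=1 acc=0xB bytes_emitted=6
After char 9 ('f'=31): chars_in_quartet=2 acc=0x2DF bytes_emitted=6
After char 10 ('n'=39): chars_in_quartet=3 acc=0xB7E7 bytes_emitted=6
After char 11 ('F'=5): chars_in_quartet=4 acc=0x2DF9C5 -> emit 2D F9 C5, reset; bytes_emitted=9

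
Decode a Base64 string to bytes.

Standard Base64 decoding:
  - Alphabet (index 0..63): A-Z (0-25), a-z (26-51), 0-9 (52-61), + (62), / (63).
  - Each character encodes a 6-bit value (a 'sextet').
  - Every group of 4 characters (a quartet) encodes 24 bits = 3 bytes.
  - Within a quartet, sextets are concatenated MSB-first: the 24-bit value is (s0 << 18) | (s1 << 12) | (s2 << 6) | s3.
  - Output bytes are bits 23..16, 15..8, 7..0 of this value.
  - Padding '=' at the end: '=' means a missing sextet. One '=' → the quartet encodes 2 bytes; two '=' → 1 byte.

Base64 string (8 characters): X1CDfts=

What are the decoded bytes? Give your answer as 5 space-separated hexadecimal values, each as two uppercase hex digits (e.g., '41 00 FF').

After char 0 ('X'=23): chars_in_quartet=1 acc=0x17 bytes_emitted=0
After char 1 ('1'=53): chars_in_quartet=2 acc=0x5F5 bytes_emitted=0
After char 2 ('C'=2): chars_in_quartet=3 acc=0x17D42 bytes_emitted=0
After char 3 ('D'=3): chars_in_quartet=4 acc=0x5F5083 -> emit 5F 50 83, reset; bytes_emitted=3
After char 4 ('f'=31): chars_in_quartet=1 acc=0x1F bytes_emitted=3
After char 5 ('t'=45): chars_in_quartet=2 acc=0x7ED bytes_emitted=3
After char 6 ('s'=44): chars_in_quartet=3 acc=0x1FB6C bytes_emitted=3
Padding '=': partial quartet acc=0x1FB6C -> emit 7E DB; bytes_emitted=5

Answer: 5F 50 83 7E DB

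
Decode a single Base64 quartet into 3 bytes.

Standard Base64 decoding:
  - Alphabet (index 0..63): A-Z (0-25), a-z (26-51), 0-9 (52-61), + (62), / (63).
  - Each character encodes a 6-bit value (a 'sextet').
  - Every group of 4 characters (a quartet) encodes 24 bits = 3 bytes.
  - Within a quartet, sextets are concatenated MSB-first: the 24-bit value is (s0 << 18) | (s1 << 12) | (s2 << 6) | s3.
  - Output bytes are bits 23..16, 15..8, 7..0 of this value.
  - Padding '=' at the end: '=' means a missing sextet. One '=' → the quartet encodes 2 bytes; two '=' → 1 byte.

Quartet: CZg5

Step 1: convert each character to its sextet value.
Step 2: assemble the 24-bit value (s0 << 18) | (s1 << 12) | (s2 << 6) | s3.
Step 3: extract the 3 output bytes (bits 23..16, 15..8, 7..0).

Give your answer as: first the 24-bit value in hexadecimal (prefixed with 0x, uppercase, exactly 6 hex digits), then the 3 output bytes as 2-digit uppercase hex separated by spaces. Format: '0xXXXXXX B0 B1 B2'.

Sextets: C=2, Z=25, g=32, 5=57
24-bit: (2<<18) | (25<<12) | (32<<6) | 57
      = 0x080000 | 0x019000 | 0x000800 | 0x000039
      = 0x099839
Bytes: (v>>16)&0xFF=09, (v>>8)&0xFF=98, v&0xFF=39

Answer: 0x099839 09 98 39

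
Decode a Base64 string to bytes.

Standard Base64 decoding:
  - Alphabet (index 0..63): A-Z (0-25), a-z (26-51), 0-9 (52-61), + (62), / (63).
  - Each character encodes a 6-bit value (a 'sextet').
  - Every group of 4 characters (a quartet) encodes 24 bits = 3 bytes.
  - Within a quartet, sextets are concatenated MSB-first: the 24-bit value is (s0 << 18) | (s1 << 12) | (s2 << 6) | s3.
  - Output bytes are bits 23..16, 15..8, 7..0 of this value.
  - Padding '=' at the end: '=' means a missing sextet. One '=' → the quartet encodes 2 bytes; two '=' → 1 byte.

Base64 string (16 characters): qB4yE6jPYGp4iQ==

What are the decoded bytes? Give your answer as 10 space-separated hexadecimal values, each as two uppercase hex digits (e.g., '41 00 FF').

After char 0 ('q'=42): chars_in_quartet=1 acc=0x2A bytes_emitted=0
After char 1 ('B'=1): chars_in_quartet=2 acc=0xA81 bytes_emitted=0
After char 2 ('4'=56): chars_in_quartet=3 acc=0x2A078 bytes_emitted=0
After char 3 ('y'=50): chars_in_quartet=4 acc=0xA81E32 -> emit A8 1E 32, reset; bytes_emitted=3
After char 4 ('E'=4): chars_in_quartet=1 acc=0x4 bytes_emitted=3
After char 5 ('6'=58): chars_in_quartet=2 acc=0x13A bytes_emitted=3
After char 6 ('j'=35): chars_in_quartet=3 acc=0x4EA3 bytes_emitted=3
After char 7 ('P'=15): chars_in_quartet=4 acc=0x13A8CF -> emit 13 A8 CF, reset; bytes_emitted=6
After char 8 ('Y'=24): chars_in_quartet=1 acc=0x18 bytes_emitted=6
After char 9 ('G'=6): chars_in_quartet=2 acc=0x606 bytes_emitted=6
After char 10 ('p'=41): chars_in_quartet=3 acc=0x181A9 bytes_emitted=6
After char 11 ('4'=56): chars_in_quartet=4 acc=0x606A78 -> emit 60 6A 78, reset; bytes_emitted=9
After char 12 ('i'=34): chars_in_quartet=1 acc=0x22 bytes_emitted=9
After char 13 ('Q'=16): chars_in_quartet=2 acc=0x890 bytes_emitted=9
Padding '==': partial quartet acc=0x890 -> emit 89; bytes_emitted=10

Answer: A8 1E 32 13 A8 CF 60 6A 78 89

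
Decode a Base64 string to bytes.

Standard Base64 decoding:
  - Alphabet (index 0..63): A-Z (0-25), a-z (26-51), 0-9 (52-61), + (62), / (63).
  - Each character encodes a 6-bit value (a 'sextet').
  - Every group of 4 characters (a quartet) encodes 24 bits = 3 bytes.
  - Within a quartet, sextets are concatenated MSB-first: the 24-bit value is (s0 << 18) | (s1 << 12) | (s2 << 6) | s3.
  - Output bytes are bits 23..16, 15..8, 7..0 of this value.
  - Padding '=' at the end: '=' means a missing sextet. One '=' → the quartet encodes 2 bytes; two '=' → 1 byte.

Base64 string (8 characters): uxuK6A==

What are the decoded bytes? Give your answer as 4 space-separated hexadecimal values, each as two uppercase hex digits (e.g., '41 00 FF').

Answer: BB 1B 8A E8

Derivation:
After char 0 ('u'=46): chars_in_quartet=1 acc=0x2E bytes_emitted=0
After char 1 ('x'=49): chars_in_quartet=2 acc=0xBB1 bytes_emitted=0
After char 2 ('u'=46): chars_in_quartet=3 acc=0x2EC6E bytes_emitted=0
After char 3 ('K'=10): chars_in_quartet=4 acc=0xBB1B8A -> emit BB 1B 8A, reset; bytes_emitted=3
After char 4 ('6'=58): chars_in_quartet=1 acc=0x3A bytes_emitted=3
After char 5 ('A'=0): chars_in_quartet=2 acc=0xE80 bytes_emitted=3
Padding '==': partial quartet acc=0xE80 -> emit E8; bytes_emitted=4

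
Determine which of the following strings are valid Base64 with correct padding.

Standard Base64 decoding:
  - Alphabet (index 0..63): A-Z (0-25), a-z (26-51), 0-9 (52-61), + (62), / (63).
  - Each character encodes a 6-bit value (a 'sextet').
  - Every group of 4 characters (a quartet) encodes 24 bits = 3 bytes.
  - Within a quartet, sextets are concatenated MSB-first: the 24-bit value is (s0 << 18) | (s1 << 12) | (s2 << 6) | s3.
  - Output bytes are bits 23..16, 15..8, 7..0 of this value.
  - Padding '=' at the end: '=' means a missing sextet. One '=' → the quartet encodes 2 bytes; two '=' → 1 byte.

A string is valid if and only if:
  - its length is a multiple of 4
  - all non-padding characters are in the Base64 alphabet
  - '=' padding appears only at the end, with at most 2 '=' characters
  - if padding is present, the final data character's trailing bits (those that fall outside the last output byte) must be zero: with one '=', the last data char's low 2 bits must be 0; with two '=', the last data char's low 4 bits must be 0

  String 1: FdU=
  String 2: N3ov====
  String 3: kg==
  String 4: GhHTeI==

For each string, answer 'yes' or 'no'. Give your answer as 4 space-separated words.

String 1: 'FdU=' → valid
String 2: 'N3ov====' → invalid (4 pad chars (max 2))
String 3: 'kg==' → valid
String 4: 'GhHTeI==' → invalid (bad trailing bits)

Answer: yes no yes no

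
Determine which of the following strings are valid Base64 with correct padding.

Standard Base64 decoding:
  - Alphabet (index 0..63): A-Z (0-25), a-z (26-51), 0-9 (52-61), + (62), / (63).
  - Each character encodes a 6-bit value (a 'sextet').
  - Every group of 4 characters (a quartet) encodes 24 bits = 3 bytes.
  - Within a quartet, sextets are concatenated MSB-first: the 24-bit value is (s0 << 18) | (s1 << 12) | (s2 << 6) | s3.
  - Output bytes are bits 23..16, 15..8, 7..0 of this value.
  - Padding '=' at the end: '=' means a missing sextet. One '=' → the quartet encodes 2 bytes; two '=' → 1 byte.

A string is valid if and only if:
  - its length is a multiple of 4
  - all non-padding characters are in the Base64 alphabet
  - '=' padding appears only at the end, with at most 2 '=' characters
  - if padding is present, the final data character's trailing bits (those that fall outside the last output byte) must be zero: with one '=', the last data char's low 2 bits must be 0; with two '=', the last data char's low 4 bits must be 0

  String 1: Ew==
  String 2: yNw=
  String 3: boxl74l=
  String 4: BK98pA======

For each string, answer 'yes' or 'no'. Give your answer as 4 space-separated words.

String 1: 'Ew==' → valid
String 2: 'yNw=' → valid
String 3: 'boxl74l=' → invalid (bad trailing bits)
String 4: 'BK98pA======' → invalid (6 pad chars (max 2))

Answer: yes yes no no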